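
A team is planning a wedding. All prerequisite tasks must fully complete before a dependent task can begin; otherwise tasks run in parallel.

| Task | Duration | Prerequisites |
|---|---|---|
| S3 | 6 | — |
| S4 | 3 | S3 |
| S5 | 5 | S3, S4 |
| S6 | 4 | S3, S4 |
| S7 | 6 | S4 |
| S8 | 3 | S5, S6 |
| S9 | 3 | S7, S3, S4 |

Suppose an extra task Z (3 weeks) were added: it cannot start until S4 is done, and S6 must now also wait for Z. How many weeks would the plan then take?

19

Originally the plan takes 18 weeks.
With Z inserted, S6 now waits for max(S3, S4, Z).
New critical path: S3→S4→Z→S6→S8 = 6+3+3+4+3 = 19 ⇒ 19 weeks.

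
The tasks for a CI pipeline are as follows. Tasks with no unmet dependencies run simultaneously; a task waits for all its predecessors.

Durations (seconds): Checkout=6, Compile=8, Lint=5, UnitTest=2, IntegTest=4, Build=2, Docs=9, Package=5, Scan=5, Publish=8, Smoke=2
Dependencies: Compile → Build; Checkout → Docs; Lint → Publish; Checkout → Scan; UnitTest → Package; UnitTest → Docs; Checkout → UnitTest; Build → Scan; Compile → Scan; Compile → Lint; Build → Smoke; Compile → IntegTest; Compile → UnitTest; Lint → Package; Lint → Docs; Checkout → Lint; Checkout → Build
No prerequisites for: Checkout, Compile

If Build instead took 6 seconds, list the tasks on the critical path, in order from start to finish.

The binding path is Compile→Lint→Docs = 8+5+9 = 22; finish at 22 seconds.
Build is off the critical path — its longest chain is 15 seconds, giving 7 of slack.
No other chain overtakes it, so the finish is 22 seconds.

Compile, Lint, Docs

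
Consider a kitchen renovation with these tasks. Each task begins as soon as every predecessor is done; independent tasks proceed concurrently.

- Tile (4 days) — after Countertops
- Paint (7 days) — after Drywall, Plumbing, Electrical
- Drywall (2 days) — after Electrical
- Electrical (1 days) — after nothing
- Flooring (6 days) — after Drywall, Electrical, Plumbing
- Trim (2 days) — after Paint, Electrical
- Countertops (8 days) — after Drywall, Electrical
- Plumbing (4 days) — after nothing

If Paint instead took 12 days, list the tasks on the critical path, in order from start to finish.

Plumbing, Paint, Trim

As given, the longest chain is Electrical→Drywall→Countertops→Tile = 1+2+8+4 = 15, so the finish is 15 days.
Paint is off the critical path — its longest chain is 13 days, giving 2 of slack.
New critical path: Plumbing→Paint→Trim = 4+12+2 = 18 ⇒ 18 days.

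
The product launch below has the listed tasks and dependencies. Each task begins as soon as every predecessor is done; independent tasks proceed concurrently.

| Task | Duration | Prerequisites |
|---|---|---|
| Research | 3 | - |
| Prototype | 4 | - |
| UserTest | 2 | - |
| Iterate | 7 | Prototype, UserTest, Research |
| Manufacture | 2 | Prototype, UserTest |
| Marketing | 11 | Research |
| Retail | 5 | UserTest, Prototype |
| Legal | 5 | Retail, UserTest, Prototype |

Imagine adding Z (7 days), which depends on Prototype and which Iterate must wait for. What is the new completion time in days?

Originally the product launch takes 14 days.
With Z inserted, Iterate now waits for max(Prototype, UserTest, Research, Z).
New critical path: Prototype→Z→Iterate = 4+7+7 = 18 ⇒ 18 days.

18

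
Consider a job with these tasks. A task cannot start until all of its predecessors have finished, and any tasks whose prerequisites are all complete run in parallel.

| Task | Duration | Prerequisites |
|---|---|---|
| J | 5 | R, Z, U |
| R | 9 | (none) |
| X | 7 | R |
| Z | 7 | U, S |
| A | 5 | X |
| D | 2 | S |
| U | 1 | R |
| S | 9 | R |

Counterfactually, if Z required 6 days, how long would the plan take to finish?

29

Baseline: R→S→Z→J = 9+9+7+5 = 30 → 30 days.
Z is on the critical path; changing it to 6 makes that path 29 days.
No other chain overtakes it, so the finish is 29 days.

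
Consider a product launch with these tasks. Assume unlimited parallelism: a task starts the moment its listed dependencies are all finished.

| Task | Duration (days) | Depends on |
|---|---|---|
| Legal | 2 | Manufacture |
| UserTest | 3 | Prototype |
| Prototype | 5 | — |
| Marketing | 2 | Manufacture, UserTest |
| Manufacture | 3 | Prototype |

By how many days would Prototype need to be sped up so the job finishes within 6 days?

Current finish: 10 days; target: 6.
Prototype is on every critical path, so each day cut from Prototype cuts the finish by one (this holds down to a finish of 6).
Need 10 − 6 = 4 days off Prototype → Prototype becomes 1 day, finish becomes 6.

4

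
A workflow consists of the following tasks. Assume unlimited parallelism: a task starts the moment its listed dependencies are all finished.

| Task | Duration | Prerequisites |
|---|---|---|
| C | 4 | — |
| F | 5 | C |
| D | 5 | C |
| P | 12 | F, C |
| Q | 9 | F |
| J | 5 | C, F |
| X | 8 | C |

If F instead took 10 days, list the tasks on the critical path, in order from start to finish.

C, F, P

The binding path is C→F→P = 4+5+12 = 21; finish at 21 days.
F lies on that path, so at 10 days the path becomes 26 days.
The critical path is still C→F→P; finish is now 26 days.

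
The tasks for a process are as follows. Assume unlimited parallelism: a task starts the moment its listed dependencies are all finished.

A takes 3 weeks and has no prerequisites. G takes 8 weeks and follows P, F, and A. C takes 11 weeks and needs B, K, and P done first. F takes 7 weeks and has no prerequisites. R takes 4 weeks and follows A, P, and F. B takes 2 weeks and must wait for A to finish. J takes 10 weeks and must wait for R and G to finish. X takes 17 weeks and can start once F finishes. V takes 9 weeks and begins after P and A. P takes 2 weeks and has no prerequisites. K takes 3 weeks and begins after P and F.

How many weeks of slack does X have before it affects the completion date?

The longest chain is F→G→J = 7+8+10 = 25; overall finish 25 weeks.
X finishes as early as 24 and must finish by 25.
Float = 25 − 24 = 1.

1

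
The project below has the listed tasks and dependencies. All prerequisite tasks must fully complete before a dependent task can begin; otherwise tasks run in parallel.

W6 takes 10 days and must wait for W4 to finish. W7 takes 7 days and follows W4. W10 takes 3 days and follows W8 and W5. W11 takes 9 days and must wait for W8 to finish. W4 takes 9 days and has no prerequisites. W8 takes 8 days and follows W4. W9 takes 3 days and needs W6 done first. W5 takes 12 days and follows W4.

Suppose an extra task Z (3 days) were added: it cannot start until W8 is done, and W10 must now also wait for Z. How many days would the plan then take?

26

Originally the plan takes 26 days.
With Z inserted, W10 now waits for max(W8, W5, Z).
New critical path: W4→W8→W11 = 9+8+9 = 26 ⇒ 26 days.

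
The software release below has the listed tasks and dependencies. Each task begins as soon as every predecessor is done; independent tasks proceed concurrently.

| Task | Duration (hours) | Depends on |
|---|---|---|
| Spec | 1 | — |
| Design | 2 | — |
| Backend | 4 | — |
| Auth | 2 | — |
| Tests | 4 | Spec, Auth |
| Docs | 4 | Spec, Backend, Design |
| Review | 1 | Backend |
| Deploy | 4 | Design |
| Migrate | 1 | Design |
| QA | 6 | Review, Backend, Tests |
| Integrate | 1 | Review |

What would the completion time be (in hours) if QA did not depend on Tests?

Original critical path: Auth→Tests→QA = 2+4+6 = 12 ⇒ 12 hours.
Without Tests→QA, QA's earliest start moves from 6 to 5.
The longest chain is now Backend→Review→QA = 4+1+6 = 11, so the plan takes 11 hours.

11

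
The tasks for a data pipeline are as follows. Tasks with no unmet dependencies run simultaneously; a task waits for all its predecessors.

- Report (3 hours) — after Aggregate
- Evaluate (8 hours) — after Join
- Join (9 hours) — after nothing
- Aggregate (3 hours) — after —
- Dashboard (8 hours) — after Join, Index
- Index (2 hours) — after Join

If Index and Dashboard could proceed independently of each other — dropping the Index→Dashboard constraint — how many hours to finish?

Original critical path: Join→Index→Dashboard = 9+2+8 = 19 ⇒ 19 hours.
Without Index→Dashboard, Dashboard's earliest start moves from 11 to 9.
The longest chain is now Join→Evaluate = 9+8 = 17, so the data pipeline takes 17 hours.

17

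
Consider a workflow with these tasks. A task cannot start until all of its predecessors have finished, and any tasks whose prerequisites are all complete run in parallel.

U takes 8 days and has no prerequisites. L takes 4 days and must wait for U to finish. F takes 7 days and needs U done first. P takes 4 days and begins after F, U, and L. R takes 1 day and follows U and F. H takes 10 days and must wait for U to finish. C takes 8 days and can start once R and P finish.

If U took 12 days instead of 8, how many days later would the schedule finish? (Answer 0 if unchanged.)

The binding path is U→F→P→C = 8+7+4+8 = 27; finish at 27 days.
U lies on that path, so at 12 days the path becomes 31 days.
The critical path is still U→F→P→C; finish is now 31 days.
Change in finish: 31 − 27 = +4 days.

4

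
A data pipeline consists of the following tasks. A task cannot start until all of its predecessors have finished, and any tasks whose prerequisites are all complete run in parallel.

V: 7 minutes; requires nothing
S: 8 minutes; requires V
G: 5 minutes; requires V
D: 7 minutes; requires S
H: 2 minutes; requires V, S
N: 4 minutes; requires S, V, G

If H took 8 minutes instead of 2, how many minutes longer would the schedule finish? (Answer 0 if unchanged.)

Critical path before the change: V→S→D = 7+8+7 = 22 giving 22 minutes.
The longest path through H is only 17 minutes, so H has float 5.
The binding chain switches to V→S→H = 7+8+8 = 23; finish 23 minutes.
Change in finish: 23 − 22 = +1 minutes.

1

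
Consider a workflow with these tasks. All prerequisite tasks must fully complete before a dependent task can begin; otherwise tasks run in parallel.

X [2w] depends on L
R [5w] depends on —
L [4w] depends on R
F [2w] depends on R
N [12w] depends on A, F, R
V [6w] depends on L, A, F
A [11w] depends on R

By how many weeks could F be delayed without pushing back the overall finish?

The longest chain is R→A→N = 5+11+12 = 28; overall finish 28 weeks.
Longest path through F: 19 weeks (earliest finish 7, latest finish 16).
Slack of F = 14 − 5 = 9 weeks.

9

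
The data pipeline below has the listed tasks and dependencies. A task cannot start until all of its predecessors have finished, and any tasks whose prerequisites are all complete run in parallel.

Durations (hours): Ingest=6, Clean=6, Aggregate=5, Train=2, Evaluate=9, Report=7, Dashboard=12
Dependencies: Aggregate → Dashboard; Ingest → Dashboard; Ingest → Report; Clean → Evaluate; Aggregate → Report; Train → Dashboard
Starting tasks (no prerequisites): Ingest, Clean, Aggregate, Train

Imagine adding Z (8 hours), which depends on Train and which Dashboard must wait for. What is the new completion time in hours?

Originally the data pipeline takes 18 hours.
With Z inserted, Dashboard now waits for max(Train, Aggregate, Ingest, Z).
New critical path: Train→Z→Dashboard = 2+8+12 = 22 ⇒ 22 hours.

22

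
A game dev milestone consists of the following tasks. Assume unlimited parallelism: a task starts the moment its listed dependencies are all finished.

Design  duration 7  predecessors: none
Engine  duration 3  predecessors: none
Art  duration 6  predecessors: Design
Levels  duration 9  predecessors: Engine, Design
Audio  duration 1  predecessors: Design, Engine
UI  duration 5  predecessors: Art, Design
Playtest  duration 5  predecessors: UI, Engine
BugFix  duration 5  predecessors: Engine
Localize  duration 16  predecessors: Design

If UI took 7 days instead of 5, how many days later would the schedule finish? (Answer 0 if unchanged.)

As given, the longest chain is Design→Art→UI→Playtest = 7+6+5+5 = 23, so the finish is 23 days.
Since UI is critical, the +2 change carries straight to that chain (now 25 days).
That remains the longest chain; total 25 days.
Change in finish: 25 − 23 = +2 days.

2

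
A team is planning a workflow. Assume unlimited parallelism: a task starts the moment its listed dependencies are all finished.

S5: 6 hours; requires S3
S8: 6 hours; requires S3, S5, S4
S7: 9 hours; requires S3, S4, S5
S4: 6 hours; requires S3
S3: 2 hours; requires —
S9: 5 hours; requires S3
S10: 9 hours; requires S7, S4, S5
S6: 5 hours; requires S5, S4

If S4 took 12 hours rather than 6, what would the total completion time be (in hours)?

The binding path is S3→S4→S7→S10 = 2+6+9+9 = 26; finish at 26 hours.
S4 is on the critical path; changing it to 12 makes that path 32 hours.
That remains the longest chain; total 32 hours.

32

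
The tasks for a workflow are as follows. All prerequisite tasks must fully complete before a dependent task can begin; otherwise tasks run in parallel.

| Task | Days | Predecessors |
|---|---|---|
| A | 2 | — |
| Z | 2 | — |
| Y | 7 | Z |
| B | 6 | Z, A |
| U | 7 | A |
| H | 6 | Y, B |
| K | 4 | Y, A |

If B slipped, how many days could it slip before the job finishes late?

1

Critical path: Z→Y→H = 2+7+6 = 15, so the finish is 15 days.
The longest chain containing B totals 14 days.
Float = 15 − 14 = 1.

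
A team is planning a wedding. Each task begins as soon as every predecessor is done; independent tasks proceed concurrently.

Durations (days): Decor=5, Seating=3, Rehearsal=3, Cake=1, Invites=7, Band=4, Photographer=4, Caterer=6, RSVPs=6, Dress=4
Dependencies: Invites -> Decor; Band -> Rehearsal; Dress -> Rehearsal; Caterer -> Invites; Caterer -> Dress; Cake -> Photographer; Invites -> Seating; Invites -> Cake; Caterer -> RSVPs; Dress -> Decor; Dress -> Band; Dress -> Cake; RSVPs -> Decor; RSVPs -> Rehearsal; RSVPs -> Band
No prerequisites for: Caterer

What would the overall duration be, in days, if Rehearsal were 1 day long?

The binding path is Caterer→RSVPs→Band→Rehearsal = 6+6+4+3 = 19; finish at 19 days.
Rehearsal is on the critical path; changing it to 1 makes that path 17 days.
New critical path: Caterer→Invites→Cake→Photographer = 6+7+1+4 = 18 ⇒ 18 days.

18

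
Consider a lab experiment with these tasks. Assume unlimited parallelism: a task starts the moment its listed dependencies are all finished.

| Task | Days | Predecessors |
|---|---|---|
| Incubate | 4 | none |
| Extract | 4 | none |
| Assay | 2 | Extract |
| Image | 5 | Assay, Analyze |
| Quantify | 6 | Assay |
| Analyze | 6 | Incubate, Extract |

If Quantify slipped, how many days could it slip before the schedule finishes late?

The longest chain is Incubate→Analyze→Image = 4+6+5 = 15; overall finish 15 days.
Longest path through Quantify: 12 days (earliest finish 12, latest finish 15).
Float = 15 − 12 = 3.

3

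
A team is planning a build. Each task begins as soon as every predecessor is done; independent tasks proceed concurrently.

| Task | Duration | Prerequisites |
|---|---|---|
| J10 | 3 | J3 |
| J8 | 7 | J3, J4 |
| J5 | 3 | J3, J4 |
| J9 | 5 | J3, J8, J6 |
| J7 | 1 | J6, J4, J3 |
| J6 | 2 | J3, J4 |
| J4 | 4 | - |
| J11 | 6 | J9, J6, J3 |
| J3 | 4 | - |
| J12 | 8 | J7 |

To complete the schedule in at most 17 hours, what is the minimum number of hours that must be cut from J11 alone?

5

Current finish: 22 hours; target: 17.
J11 is on every critical path, so each hour cut from J11 cuts the finish by one (this holds down to a finish of 17).
Need 22 − 17 = 5 hours off J11 → J11 becomes 1 hour, finish becomes 17.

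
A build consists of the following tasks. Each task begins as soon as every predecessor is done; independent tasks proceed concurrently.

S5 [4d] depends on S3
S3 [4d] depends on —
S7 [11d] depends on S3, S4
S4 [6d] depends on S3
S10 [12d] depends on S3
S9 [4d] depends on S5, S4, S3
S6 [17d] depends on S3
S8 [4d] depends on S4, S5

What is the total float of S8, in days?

Critical path: S3→S4→S7 = 4+6+11 = 21, so the finish is 21 days.
Longest path through S8: 14 days (earliest finish 14, latest finish 21).
So S8 can slip 21 − 14 = 7 days.

7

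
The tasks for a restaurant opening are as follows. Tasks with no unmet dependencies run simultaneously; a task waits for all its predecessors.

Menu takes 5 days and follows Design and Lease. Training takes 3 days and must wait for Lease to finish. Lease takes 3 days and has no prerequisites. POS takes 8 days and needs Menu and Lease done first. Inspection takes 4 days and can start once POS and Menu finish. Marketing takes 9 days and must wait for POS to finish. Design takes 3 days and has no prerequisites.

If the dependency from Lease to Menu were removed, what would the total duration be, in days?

25

Original critical path: Lease→Menu→POS→Marketing = 3+5+8+9 = 25 ⇒ 25 days.
Dropping Lease→Menu doesn't change Menu's earliest start (3); another predecessor still binds.
New critical path: Design→Menu→POS→Marketing = 3+5+8+9 = 25 ⇒ 25 days.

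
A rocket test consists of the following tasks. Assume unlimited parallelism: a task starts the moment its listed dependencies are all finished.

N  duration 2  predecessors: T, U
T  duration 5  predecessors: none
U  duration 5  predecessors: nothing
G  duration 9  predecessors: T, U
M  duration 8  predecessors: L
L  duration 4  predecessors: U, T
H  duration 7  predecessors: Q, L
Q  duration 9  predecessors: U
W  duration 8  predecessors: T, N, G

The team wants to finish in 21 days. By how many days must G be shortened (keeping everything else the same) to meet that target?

Current finish: 22 days; target: 21.
G is on every critical path, so each day cut from G cuts the finish by one (this holds down to a finish of 21).
Need 22 − 21 = 1 day off G → G becomes 8 days, finish becomes 21.

1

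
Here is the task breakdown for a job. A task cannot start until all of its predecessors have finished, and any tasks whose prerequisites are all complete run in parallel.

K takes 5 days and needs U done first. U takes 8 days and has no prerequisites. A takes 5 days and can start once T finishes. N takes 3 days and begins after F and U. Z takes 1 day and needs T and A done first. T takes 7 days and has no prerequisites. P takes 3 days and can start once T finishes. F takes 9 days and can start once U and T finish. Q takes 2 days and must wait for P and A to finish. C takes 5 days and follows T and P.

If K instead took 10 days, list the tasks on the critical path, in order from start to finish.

Actual critical path: U→F→N = 8+9+3 = 20 ⇒ 20 days.
K is off the critical path — its longest chain is 13 days, giving 7 of slack.
That remains the longest chain; total 20 days.

U, F, N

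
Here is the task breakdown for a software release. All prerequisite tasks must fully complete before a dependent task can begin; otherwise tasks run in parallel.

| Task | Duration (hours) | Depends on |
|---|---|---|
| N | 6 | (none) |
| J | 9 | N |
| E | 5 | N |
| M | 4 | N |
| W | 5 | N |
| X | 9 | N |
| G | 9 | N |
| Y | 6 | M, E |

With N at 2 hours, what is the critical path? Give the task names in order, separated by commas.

N, E, Y

Actual critical path: N→E→Y = 6+5+6 = 17 ⇒ 17 hours.
N lies on that path, so at 2 hours the path becomes 13 hours.
No other chain overtakes it, so the finish is 13 hours.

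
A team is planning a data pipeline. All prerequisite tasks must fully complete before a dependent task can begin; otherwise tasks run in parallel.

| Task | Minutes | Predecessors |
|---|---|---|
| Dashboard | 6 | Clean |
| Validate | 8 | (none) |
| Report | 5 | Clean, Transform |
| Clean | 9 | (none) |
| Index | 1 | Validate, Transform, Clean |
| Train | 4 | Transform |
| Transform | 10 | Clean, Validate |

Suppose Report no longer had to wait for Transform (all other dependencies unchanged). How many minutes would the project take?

23

Original critical path: Clean→Transform→Report = 9+10+5 = 24 ⇒ 24 minutes.
Without Transform→Report, Report's earliest start moves from 19 to 9.
After: Clean→Transform→Train = 9+10+4 = 23 → 23 minutes.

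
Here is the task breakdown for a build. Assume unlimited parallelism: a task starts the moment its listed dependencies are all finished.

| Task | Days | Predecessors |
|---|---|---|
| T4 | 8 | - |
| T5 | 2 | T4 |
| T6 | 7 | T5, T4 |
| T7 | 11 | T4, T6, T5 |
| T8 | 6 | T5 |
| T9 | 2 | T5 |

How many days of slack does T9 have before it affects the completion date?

16

The longest chain is T4→T5→T6→T7 = 8+2+7+11 = 28; overall finish 28 days.
The longest chain containing T9 totals 12 days.
Slack of T9 = 26 − 10 = 16 days.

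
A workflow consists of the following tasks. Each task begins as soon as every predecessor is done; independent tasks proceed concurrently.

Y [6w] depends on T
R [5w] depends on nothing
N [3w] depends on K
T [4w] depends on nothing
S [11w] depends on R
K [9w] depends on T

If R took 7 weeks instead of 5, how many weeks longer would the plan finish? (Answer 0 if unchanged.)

Critical path before the change: R→S = 5+11 = 16 giving 16 weeks.
R is on the critical path; changing it to 7 makes that path 18 weeks.
The critical path is still R→S; finish is now 18 weeks.
Change in finish: 18 − 16 = +2 weeks.

2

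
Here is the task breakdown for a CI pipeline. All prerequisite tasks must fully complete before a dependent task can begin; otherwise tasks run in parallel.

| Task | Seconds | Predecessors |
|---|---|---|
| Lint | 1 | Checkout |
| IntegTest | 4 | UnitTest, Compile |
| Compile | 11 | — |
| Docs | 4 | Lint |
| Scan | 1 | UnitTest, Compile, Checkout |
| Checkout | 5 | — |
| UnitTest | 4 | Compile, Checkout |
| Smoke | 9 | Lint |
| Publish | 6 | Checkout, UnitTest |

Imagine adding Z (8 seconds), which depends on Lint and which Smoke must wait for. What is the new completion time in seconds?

Originally the project takes 21 seconds.
With Z inserted, Smoke now waits for max(Lint, Z).
New critical path: Checkout→Lint→Z→Smoke = 5+1+8+9 = 23 ⇒ 23 seconds.

23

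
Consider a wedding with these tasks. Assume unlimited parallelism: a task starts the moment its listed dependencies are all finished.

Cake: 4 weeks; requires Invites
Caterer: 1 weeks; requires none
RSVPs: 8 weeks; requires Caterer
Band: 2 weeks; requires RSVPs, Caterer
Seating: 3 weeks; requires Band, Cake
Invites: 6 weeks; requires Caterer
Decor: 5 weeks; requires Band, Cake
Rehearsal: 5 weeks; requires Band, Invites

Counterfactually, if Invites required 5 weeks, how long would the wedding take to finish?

Baseline: Caterer→Invites→Cake→Decor = 1+6+4+5 = 16 → 16 weeks.
Invites is on the critical path; changing it to 5 makes that path 15 weeks.
New critical path: Caterer→RSVPs→Band→Rehearsal = 1+8+2+5 = 16 ⇒ 16 weeks.

16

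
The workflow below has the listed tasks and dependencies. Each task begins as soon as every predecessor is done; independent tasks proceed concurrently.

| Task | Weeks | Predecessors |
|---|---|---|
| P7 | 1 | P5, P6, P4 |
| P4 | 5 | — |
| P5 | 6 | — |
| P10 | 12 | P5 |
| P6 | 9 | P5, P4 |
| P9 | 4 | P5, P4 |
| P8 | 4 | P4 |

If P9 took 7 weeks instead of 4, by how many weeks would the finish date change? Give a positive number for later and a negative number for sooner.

0

Critical path before the change: P5→P10 = 6+12 = 18 giving 18 weeks.
The longest path through P9 is only 10 weeks, so P9 has float 8.
The critical path is still P5→P10; finish is now 18 weeks.
Change in finish: 18 − 18 = +0 weeks.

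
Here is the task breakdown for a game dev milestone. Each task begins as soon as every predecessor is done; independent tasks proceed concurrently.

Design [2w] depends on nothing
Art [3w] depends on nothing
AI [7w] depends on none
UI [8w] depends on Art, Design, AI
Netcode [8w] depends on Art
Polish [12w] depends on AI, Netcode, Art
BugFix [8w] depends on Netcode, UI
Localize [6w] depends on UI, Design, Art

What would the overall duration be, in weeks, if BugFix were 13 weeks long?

Baseline: AI→UI→BugFix = 7+8+8 = 23 → 23 weeks.
Since BugFix is critical, the +5 change carries straight to that chain (now 28 weeks).
The critical path is still AI→UI→BugFix; finish is now 28 weeks.

28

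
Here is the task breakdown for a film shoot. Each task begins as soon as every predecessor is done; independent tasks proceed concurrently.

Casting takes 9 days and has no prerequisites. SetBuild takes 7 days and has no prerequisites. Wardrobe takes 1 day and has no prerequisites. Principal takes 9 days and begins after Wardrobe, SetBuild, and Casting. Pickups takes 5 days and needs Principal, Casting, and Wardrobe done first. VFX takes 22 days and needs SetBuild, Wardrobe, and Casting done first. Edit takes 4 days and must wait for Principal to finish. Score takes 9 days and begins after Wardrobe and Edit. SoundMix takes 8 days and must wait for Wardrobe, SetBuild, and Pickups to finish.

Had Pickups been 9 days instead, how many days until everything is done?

The binding path is Casting→Principal→Pickups→SoundMix = 9+9+5+8 = 31; finish at 31 days.
Pickups lies on that path, so at 9 days the path becomes 35 days.
No other chain overtakes it, so the finish is 35 days.

35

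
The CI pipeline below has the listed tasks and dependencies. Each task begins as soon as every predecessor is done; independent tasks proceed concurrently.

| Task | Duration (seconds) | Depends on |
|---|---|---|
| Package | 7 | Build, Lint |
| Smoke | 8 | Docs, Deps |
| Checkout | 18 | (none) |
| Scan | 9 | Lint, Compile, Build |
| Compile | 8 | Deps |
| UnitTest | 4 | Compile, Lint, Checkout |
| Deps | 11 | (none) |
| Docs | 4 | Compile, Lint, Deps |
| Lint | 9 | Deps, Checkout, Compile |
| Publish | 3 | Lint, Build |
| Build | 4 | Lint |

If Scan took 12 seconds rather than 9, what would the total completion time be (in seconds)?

The binding path is Deps→Compile→Lint→Build→Scan = 11+8+9+4+9 = 41; finish at 41 seconds.
Scan is on the critical path; changing it to 12 makes that path 44 seconds.
That remains the longest chain; total 44 seconds.

44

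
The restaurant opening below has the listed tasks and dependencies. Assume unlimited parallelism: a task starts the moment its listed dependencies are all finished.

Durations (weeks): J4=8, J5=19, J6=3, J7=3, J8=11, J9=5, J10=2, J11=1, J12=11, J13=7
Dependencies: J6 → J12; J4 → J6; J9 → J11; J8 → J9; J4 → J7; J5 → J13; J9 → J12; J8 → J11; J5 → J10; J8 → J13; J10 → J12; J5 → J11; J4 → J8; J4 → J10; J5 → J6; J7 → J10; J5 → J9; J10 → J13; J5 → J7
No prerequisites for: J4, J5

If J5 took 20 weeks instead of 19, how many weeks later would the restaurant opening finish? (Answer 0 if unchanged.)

Critical path before the change: J5→J7→J10→J12 = 19+3+2+11 = 35 giving 35 weeks.
J5 is on the critical path; changing it to 20 makes that path 36 weeks.
No other chain overtakes it, so the finish is 36 weeks.
Change in finish: 36 − 35 = +1 weeks.

1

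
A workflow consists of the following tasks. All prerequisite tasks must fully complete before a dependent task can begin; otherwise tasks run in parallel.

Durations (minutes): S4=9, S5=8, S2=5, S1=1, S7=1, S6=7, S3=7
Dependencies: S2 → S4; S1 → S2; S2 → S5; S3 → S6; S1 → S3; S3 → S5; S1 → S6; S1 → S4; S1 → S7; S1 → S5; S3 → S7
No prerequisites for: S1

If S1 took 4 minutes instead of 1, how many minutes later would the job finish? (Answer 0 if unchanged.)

3

Baseline: S1→S3→S5 = 1+7+8 = 16 → 16 minutes.
Since S1 is critical, the +3 change carries straight to that chain (now 19 minutes).
The critical path is still S1→S3→S5; finish is now 19 minutes.
Change in finish: 19 − 16 = +3 minutes.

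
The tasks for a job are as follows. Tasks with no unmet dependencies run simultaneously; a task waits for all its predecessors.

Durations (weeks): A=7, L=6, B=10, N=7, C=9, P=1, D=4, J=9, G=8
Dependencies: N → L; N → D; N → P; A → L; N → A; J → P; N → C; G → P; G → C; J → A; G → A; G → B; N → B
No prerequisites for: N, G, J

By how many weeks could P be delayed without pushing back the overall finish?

12

Critical path: J→A→L = 9+7+6 = 22, so the finish is 22 weeks.
The longest chain containing P totals 10 weeks.
So P can slip 22 − 10 = 12 weeks.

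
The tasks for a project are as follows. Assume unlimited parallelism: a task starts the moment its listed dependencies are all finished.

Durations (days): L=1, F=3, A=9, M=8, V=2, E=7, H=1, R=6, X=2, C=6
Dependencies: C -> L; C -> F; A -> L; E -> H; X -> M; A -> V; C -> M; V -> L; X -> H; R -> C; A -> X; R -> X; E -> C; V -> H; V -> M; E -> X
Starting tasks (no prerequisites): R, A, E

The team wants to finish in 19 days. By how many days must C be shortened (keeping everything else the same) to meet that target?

Current finish: 21 days; target: 19.
C is on every critical path, so each day cut from C cuts the finish by one (this holds down to a finish of 19).
Need 21 − 19 = 2 days off C → C becomes 4 days, finish becomes 19.

2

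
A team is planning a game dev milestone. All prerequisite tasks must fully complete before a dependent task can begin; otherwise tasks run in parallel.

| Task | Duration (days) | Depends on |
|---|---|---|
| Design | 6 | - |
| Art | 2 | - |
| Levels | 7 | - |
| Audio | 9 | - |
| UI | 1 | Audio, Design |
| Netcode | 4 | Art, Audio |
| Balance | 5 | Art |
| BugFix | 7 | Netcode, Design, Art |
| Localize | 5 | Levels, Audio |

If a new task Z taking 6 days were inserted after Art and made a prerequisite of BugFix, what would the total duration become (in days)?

20

Originally the job takes 20 days.
With Z inserted, BugFix now waits for max(Netcode, Design, Art, Z).
New critical path: Audio→Netcode→BugFix = 9+4+7 = 20 ⇒ 20 days.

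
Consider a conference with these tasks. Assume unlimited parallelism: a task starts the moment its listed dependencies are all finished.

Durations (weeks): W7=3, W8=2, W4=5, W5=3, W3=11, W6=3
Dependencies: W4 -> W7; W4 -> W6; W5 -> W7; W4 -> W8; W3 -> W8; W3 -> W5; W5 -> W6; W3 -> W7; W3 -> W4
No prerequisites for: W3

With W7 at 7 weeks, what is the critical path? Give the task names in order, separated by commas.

As given, the longest chain is W3→W4→W7 = 11+5+3 = 19, so the finish is 19 weeks.
Since W7 is critical, the +4 change carries straight to that chain (now 23 weeks).
That remains the longest chain; total 23 weeks.

W3, W4, W7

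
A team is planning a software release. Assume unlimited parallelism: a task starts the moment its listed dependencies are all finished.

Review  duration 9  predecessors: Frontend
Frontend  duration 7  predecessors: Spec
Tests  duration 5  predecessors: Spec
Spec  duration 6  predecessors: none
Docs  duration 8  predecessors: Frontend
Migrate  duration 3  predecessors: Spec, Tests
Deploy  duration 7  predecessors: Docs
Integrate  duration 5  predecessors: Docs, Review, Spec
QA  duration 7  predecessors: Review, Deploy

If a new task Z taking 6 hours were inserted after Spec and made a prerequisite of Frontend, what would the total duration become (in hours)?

41

Originally the schedule takes 35 hours.
With Z inserted, Frontend now waits for max(Spec, Z).
New critical path: Spec→Z→Frontend→Docs→Deploy→QA = 6+6+7+8+7+7 = 41 ⇒ 41 hours.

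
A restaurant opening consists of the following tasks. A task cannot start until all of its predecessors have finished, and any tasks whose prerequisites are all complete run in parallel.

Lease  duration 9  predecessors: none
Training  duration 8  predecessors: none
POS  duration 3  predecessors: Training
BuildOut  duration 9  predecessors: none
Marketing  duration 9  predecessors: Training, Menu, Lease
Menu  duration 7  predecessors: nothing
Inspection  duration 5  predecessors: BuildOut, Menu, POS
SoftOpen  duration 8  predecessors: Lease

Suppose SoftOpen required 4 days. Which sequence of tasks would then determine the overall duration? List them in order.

Lease, Marketing

The binding path is Lease→Marketing = 9+9 = 18; finish at 18 days.
The longest path through SoftOpen is only 17 days, so SoftOpen has float 1.
That remains the longest chain; total 18 days.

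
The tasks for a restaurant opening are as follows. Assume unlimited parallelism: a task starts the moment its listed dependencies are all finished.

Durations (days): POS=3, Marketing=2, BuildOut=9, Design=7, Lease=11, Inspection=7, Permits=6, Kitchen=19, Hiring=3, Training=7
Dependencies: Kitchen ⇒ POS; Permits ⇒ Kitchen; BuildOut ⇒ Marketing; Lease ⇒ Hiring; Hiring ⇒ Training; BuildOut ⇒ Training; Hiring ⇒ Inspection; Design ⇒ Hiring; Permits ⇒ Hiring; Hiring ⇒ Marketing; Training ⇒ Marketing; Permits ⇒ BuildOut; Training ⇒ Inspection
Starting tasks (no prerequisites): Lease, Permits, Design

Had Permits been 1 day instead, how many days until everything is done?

Actual critical path: Permits→BuildOut→Training→Inspection = 6+9+7+7 = 29 ⇒ 29 days.
Since Permits is critical, the -5 change carries straight to that chain (now 24 days).
The binding chain switches to Lease→Hiring→Training→Inspection = 11+3+7+7 = 28; finish 28 days.

28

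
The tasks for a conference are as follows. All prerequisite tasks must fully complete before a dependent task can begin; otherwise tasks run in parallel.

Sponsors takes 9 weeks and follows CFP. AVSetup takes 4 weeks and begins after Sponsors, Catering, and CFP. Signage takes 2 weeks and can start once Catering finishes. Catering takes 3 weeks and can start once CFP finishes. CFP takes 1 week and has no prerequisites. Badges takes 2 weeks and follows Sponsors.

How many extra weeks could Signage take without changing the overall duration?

8

CFP→Sponsors→AVSetup = 1+9+4 = 14 sets the makespan at 14 weeks.
Longest path through Signage: 6 weeks (earliest finish 6, latest finish 14).
Slack of Signage = 12 − 4 = 8 weeks.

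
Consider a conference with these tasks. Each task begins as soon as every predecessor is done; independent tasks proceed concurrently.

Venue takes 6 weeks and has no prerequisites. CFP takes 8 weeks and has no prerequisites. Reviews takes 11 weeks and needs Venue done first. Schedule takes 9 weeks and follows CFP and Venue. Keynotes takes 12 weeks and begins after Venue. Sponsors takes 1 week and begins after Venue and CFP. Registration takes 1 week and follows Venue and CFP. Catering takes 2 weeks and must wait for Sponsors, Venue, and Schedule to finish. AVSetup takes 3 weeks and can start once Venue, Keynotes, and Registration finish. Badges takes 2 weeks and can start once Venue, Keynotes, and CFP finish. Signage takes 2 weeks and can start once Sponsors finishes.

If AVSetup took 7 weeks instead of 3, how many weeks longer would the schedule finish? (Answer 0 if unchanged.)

Actual critical path: Venue→Keynotes→AVSetup = 6+12+3 = 21 ⇒ 21 weeks.
Since AVSetup is critical, the +4 change carries straight to that chain (now 25 weeks).
The critical path is still Venue→Keynotes→AVSetup; finish is now 25 weeks.
Change in finish: 25 − 21 = +4 weeks.

4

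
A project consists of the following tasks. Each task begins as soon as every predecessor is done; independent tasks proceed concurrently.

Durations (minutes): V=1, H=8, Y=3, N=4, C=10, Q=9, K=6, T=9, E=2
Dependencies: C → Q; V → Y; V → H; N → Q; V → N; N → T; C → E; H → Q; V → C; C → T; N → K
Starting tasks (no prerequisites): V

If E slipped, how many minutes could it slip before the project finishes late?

Critical path: V→C→Q = 1+10+9 = 20, so the finish is 20 minutes.
The longest chain containing E totals 13 minutes.
Slack of E = 18 − 11 = 7 minutes.

7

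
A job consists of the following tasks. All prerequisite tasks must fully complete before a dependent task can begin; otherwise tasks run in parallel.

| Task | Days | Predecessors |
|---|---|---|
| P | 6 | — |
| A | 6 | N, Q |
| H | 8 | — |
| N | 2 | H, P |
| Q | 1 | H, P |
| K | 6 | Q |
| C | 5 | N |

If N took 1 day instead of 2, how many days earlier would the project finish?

Critical path before the change: H→N→A = 8+2+6 = 16 giving 16 days.
N is on the critical path; changing it to 1 makes that path 15 days.
That remains the longest chain; total 15 days.
Change in finish: 15 − 16 = -1 days.

1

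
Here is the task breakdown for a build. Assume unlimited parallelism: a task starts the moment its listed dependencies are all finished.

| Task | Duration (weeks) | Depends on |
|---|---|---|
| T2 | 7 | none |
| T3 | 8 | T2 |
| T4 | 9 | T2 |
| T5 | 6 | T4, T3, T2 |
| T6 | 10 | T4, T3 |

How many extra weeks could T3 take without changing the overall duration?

1

The longest chain is T2→T4→T6 = 7+9+10 = 26; overall finish 26 weeks.
The longest chain containing T3 totals 25 weeks.
So T3 can slip 16 − 15 = 1 week.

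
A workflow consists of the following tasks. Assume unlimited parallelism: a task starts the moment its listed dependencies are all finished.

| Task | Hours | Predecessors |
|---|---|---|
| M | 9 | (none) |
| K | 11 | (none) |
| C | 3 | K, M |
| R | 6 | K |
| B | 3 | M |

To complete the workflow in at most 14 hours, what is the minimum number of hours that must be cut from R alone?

3

Current finish: 17 hours; target: 14.
R is on every critical path, so each hour cut from R cuts the finish by one (this holds down to a finish of 14).
Need 17 − 14 = 3 hours off R → R becomes 3 hours, finish becomes 14.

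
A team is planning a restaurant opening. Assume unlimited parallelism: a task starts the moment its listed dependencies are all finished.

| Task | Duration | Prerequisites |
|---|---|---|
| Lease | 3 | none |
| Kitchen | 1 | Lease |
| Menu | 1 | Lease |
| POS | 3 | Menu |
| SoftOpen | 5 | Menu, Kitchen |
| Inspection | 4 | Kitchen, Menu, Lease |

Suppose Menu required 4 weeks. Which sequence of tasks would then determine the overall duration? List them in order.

Lease, Menu, SoftOpen

The binding path is Lease→Menu→SoftOpen = 3+1+5 = 9; finish at 9 weeks.
Since Menu is critical, the +3 change carries straight to that chain (now 12 weeks).
That remains the longest chain; total 12 weeks.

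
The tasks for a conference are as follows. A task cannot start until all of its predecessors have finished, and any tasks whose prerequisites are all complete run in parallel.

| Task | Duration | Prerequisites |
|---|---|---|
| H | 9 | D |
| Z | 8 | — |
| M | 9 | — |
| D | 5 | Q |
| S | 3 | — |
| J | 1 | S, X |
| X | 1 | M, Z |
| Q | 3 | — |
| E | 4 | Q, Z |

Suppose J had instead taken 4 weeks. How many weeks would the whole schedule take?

As given, the longest chain is Q→D→H = 3+5+9 = 17, so the finish is 17 weeks.
The longest path through J is only 11 weeks, so J has float 6.
That remains the longest chain; total 17 weeks.

17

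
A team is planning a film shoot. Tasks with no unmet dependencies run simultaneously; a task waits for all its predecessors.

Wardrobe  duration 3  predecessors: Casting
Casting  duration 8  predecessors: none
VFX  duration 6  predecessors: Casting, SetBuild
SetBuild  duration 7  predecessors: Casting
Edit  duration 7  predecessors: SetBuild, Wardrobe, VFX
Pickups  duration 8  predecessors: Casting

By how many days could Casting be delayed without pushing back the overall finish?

Critical path: Casting→SetBuild→VFX→Edit = 8+7+6+7 = 28, so the finish is 28 days.
Casting finishes as early as 8 and must finish by 8.
Slack of Casting = 0 − 0 = 0 days.

0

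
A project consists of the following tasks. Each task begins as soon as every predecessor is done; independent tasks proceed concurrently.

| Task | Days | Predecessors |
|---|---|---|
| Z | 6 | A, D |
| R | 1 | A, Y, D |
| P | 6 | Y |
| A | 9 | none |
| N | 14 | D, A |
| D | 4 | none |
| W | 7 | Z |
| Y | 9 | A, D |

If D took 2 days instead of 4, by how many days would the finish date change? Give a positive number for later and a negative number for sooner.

Critical path before the change: A→Y→P = 9+9+6 = 24 giving 24 days.
D has 5 days of float (longest path through it is 19).
No other chain overtakes it, so the finish is 24 days.
Change in finish: 24 − 24 = +0 days.

0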